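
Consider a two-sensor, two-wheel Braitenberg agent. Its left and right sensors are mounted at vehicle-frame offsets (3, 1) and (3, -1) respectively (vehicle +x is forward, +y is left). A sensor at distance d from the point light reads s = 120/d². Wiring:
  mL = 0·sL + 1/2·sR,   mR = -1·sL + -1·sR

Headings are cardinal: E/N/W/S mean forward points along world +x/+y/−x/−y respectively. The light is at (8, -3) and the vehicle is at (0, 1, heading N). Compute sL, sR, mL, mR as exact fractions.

left sensor world pos  = (-1, 4); dL² = 130
right sensor world pos = (1, 4); dR² = 98
sL = 120/130 = 12/13
sR = 120/98 = 60/49
mL = 0·sL + 1/2·sR = 30/49
mR = -1·sL + -1·sR = -1368/637

12/13 60/49 30/49 -1368/637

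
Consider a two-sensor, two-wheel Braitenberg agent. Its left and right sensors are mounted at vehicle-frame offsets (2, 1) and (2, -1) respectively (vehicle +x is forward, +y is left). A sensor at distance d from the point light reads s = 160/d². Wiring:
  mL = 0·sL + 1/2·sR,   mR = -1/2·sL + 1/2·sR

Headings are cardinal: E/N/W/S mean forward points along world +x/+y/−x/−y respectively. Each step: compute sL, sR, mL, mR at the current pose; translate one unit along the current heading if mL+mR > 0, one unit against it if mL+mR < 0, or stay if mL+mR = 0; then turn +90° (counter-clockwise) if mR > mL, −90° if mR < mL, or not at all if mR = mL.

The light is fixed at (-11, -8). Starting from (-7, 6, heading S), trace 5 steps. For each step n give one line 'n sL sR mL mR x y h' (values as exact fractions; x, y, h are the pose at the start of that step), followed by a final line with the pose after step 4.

0 160/169 160/153 80/153 1280/25857 -7 6 S
1 40/37 4/5 2/5 -26/185 -7 5 W
2 160/229 160/241 80/241 -960/55189 -8 5 N
3 16/25 80/97 40/97 224/2425 -8 6 E
4 160/169 160/153 80/153 1280/25857 -7 6 S
final -7 5 W

n=0: pose=(-7,6,S); sL=160/169, sR=160/153; mL=80/153, mR=1280/25857; mL+mR=14800/25857 → advance +1; mR−mL=-80/169 → turn -1·90°
n=1: pose=(-7,5,W); sL=40/37, sR=4/5; mL=2/5, mR=-26/185; mL+mR=48/185 → advance +1; mR−mL=-20/37 → turn -1·90°
n=2: pose=(-8,5,N); sL=160/229, sR=160/241; mL=80/241, mR=-960/55189; mL+mR=17360/55189 → advance +1; mR−mL=-80/229 → turn -1·90°
n=3: pose=(-8,6,E); sL=16/25, sR=80/97; mL=40/97, mR=224/2425; mL+mR=1224/2425 → advance +1; mR−mL=-8/25 → turn -1·90°
n=4: pose=(-7,6,S); sL=160/169, sR=160/153; mL=80/153, mR=1280/25857; mL+mR=14800/25857 → advance +1; mR−mL=-80/169 → turn -1·90°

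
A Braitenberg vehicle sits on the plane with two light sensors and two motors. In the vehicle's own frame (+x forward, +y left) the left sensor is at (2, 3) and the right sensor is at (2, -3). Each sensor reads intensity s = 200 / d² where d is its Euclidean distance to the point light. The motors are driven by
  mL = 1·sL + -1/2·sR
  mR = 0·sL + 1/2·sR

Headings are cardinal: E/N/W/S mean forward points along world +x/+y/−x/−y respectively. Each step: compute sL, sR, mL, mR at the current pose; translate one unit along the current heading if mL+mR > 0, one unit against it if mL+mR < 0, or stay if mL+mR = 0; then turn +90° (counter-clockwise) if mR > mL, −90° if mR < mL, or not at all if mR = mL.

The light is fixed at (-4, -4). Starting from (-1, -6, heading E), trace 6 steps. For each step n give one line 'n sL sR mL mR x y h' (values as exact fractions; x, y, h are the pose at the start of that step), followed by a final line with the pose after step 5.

0 100/13 4 74/13 2 -1 -6 E
1 40/13 200/17 -620/221 100/17 0 -6 S
2 50/9 25/9 25/6 25/18 0 -7 E
3 200/89 200/29 -3100/2581 100/29 1 -7 S
4 4 100/49 146/49 50/49 1 -8 E
5 200/117 40/9 -20/39 20/9 2 -8 S
final 2 -9 E

n=0: pose=(-1,-6,E); sL=100/13, sR=4; mL=74/13, mR=2; mL+mR=100/13 → advance +1; mR−mL=-48/13 → turn -1·90°
n=1: pose=(0,-6,S); sL=40/13, sR=200/17; mL=-620/221, mR=100/17; mL+mR=40/13 → advance +1; mR−mL=1920/221 → turn +1·90°
n=2: pose=(0,-7,E); sL=50/9, sR=25/9; mL=25/6, mR=25/18; mL+mR=50/9 → advance +1; mR−mL=-25/9 → turn -1·90°
n=3: pose=(1,-7,S); sL=200/89, sR=200/29; mL=-3100/2581, mR=100/29; mL+mR=200/89 → advance +1; mR−mL=12000/2581 → turn +1·90°
n=4: pose=(1,-8,E); sL=4, sR=100/49; mL=146/49, mR=50/49; mL+mR=4 → advance +1; mR−mL=-96/49 → turn -1·90°
n=5: pose=(2,-8,S); sL=200/117, sR=40/9; mL=-20/39, mR=20/9; mL+mR=200/117 → advance +1; mR−mL=320/117 → turn +1·90°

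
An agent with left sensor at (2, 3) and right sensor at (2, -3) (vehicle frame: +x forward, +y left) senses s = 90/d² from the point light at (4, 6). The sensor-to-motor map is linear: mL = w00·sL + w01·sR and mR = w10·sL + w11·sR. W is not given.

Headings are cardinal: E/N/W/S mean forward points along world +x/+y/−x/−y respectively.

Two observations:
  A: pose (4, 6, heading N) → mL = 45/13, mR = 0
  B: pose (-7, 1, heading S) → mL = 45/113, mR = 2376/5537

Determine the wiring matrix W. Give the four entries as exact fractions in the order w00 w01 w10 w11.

obs A: pose=(4,6,N) → sL=90/13, sR=90/13, mL=45/13, mR=0
obs B: pose=(-7,1,S) → sL=90/113, sR=18/49, mL=45/113, mR=2376/5537
sensor matrix S = [[90/13, 90/13], [90/113, 18/49]]; det S = -213840/71981
solve [mL_A; mL_B] = S·[w00; w01] and [mR_A; mR_B] = S·[w10; w11]:
  w00 = 1/2, w01 = 0, w10 = 1, w11 = -1

1/2 0 1 -1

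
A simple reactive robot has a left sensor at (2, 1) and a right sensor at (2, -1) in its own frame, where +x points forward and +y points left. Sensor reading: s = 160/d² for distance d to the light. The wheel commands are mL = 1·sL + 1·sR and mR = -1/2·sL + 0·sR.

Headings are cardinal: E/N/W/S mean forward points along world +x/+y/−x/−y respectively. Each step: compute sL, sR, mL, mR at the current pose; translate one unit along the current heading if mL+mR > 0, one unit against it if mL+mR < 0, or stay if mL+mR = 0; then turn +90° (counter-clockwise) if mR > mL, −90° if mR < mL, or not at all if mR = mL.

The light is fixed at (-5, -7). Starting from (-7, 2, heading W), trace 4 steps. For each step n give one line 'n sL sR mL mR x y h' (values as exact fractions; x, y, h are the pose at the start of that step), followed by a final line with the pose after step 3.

0 2 40/29 98/29 -1 -7 2 W
1 160/137 32/25 8384/3425 -80/137 -8 2 N
2 80/61 80/41 8160/2501 -40/61 -8 3 E
3 32/13 160/73 4416/949 -16/13 -7 3 S
final -7 2 W

n=0: pose=(-7,2,W); sL=2, sR=40/29; mL=98/29, mR=-1; mL+mR=69/29 → advance +1; mR−mL=-127/29 → turn -1·90°
n=1: pose=(-8,2,N); sL=160/137, sR=32/25; mL=8384/3425, mR=-80/137; mL+mR=6384/3425 → advance +1; mR−mL=-10384/3425 → turn -1·90°
n=2: pose=(-8,3,E); sL=80/61, sR=80/41; mL=8160/2501, mR=-40/61; mL+mR=6520/2501 → advance +1; mR−mL=-9800/2501 → turn -1·90°
n=3: pose=(-7,3,S); sL=32/13, sR=160/73; mL=4416/949, mR=-16/13; mL+mR=3248/949 → advance +1; mR−mL=-5584/949 → turn -1·90°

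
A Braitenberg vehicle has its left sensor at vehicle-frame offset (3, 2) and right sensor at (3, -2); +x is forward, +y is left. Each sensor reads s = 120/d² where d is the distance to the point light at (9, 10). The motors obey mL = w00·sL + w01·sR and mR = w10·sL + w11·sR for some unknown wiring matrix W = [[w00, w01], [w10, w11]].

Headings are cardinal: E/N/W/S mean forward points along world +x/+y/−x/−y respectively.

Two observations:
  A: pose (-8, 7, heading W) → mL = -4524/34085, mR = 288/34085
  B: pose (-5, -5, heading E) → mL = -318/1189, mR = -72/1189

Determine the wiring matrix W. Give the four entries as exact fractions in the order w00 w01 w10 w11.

-1 1/2 -1/2 1/2

obs A: pose=(-8,7,W) → sL=24/85, sR=120/401, mL=-4524/34085, mR=288/34085
obs B: pose=(-5,-5,E) → sL=12/29, sR=12/41, mL=-318/1189, mR=-72/1189
sensor matrix S = [[24/85, 120/401], [12/29, 12/41]]; det S = -1669248/40527065
solve [mL_A; mL_B] = S·[w00; w01] and [mR_A; mR_B] = S·[w10; w11]:
  w00 = -1, w01 = 1/2, w10 = -1/2, w11 = 1/2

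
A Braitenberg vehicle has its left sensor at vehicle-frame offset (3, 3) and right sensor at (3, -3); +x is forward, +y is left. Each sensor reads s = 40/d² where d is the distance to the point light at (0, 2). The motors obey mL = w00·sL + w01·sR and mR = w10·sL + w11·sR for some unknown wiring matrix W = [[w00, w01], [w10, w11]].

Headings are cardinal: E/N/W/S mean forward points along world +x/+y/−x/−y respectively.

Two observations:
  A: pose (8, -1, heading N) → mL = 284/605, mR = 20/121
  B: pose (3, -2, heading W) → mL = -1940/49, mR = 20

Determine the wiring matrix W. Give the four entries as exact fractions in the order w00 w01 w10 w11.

1/2 -1 0 1/2

obs A: pose=(8,-1,N) → sL=8/5, sR=40/121, mL=284/605, mR=20/121
obs B: pose=(3,-2,W) → sL=40/49, sR=40, mL=-1940/49, mR=20
sensor matrix S = [[8/5, 40/121], [40/49, 40]]; det S = 377856/5929
solve [mL_A; mL_B] = S·[w00; w01] and [mR_A; mR_B] = S·[w10; w11]:
  w00 = 1/2, w01 = -1, w10 = 0, w11 = 1/2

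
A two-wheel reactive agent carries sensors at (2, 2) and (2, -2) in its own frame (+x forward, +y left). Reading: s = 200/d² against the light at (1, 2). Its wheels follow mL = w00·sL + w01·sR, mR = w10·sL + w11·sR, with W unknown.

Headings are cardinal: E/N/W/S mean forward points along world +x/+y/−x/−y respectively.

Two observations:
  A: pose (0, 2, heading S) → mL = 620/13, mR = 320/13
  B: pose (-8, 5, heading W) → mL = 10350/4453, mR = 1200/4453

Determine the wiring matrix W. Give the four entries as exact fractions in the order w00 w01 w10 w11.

1 1/2 1 -1

obs A: pose=(0,2,S) → sL=40, sR=200/13, mL=620/13, mR=320/13
obs B: pose=(-8,5,W) → sL=100/61, sR=100/73, mL=10350/4453, mR=1200/4453
sensor matrix S = [[40, 200/13], [100/61, 100/73]]; det S = 1712000/57889
solve [mL_A; mL_B] = S·[w00; w01] and [mR_A; mR_B] = S·[w10; w11]:
  w00 = 1, w01 = 1/2, w10 = 1, w11 = -1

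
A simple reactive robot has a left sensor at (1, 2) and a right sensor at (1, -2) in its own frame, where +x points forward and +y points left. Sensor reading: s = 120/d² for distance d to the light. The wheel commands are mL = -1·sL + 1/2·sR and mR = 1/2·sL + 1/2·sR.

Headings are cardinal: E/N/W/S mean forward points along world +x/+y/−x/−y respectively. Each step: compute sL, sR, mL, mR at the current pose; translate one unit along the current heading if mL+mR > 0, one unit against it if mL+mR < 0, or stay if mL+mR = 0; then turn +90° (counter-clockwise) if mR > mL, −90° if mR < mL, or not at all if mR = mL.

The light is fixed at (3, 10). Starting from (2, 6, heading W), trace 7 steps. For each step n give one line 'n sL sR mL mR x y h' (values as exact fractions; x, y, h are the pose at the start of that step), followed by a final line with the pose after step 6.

n=0: pose=(2,6,W); sL=3, sR=15; mL=9/2, mR=9; mL+mR=27/2 → advance +1; mR−mL=9/2 → turn +1·90°
n=1: pose=(1,6,S); sL=24/5, sR=120/41; mL=-684/205, mR=792/205; mL+mR=108/205 → advance +1; mR−mL=36/5 → turn +1·90°
n=2: pose=(1,5,E); sL=12, sR=12/5; mL=-54/5, mR=36/5; mL+mR=-18/5 → advance -1; mR−mL=18 → turn +1·90°
n=3: pose=(0,5,N); sL=120/41, sR=120/17; mL=420/697, mR=3480/697; mL+mR=3900/697 → advance +1; mR−mL=180/41 → turn +1·90°
n=4: pose=(0,6,W); sL=30/13, sR=6; mL=9/13, mR=54/13; mL+mR=63/13 → advance +1; mR−mL=45/13 → turn +1·90°
n=5: pose=(-1,6,S); sL=120/29, sR=120/61; mL=-5580/1769, mR=5400/1769; mL+mR=-180/1769 → advance -1; mR−mL=180/29 → turn +1·90°
n=6: pose=(-1,7,E); sL=12, sR=60/17; mL=-174/17, mR=132/17; mL+mR=-42/17 → advance -1; mR−mL=18 → turn +1·90°

0 3 15 9/2 9 2 6 W
1 24/5 120/41 -684/205 792/205 1 6 S
2 12 12/5 -54/5 36/5 1 5 E
3 120/41 120/17 420/697 3480/697 0 5 N
4 30/13 6 9/13 54/13 0 6 W
5 120/29 120/61 -5580/1769 5400/1769 -1 6 S
6 12 60/17 -174/17 132/17 -1 7 E
final -2 7 N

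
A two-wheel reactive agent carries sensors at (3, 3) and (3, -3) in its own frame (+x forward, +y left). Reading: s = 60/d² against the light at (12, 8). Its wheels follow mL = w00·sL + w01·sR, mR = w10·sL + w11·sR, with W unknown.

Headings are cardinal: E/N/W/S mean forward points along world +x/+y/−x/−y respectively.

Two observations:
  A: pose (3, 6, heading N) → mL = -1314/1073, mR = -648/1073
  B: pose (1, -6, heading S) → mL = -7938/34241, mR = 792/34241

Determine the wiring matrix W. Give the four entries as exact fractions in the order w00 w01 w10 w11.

obs A: pose=(3,6,N) → sL=12/29, sR=60/37, mL=-1314/1073, mR=-648/1073
obs B: pose=(1,-6,S) → sL=60/353, sR=12/97, mL=-7938/34241, mR=792/34241
sensor matrix S = [[12/29, 60/37], [60/353, 12/97]]; det S = -8246016/36740593
solve [mL_A; mL_B] = S·[w00; w01] and [mR_A; mR_B] = S·[w10; w11]:
  w00 = -1, w01 = -1/2, w10 = 1/2, w11 = -1/2

-1 -1/2 1/2 -1/2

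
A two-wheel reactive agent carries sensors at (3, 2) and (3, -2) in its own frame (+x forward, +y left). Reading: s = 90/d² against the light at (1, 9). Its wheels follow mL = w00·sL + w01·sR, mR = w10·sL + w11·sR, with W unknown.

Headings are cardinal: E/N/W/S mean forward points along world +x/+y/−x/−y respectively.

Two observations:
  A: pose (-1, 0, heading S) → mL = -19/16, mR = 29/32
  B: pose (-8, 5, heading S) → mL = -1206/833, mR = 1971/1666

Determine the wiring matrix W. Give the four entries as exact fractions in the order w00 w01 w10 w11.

-1 -1 1 1/2

obs A: pose=(-1,0,S) → sL=5/8, sR=9/16, mL=-19/16, mR=29/32
obs B: pose=(-8,5,S) → sL=45/49, sR=9/17, mL=-1206/833, mR=1971/1666
sensor matrix S = [[5/8, 9/16], [45/49, 9/17]]; det S = -2475/13328
solve [mL_A; mL_B] = S·[w00; w01] and [mR_A; mR_B] = S·[w10; w11]:
  w00 = -1, w01 = -1, w10 = 1, w11 = 1/2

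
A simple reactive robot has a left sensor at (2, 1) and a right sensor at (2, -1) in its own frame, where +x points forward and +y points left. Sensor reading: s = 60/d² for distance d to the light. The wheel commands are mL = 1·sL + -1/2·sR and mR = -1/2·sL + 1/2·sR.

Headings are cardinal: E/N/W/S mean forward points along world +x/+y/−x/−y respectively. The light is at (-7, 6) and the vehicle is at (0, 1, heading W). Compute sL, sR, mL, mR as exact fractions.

60/61 60/41 630/2501 600/2501

left sensor world pos  = (-2, 0); dL² = 61
right sensor world pos = (-2, 2); dR² = 41
sL = 60/61 = 60/61
sR = 60/41 = 60/41
mL = 1·sL + -1/2·sR = 630/2501
mR = -1/2·sL + 1/2·sR = 600/2501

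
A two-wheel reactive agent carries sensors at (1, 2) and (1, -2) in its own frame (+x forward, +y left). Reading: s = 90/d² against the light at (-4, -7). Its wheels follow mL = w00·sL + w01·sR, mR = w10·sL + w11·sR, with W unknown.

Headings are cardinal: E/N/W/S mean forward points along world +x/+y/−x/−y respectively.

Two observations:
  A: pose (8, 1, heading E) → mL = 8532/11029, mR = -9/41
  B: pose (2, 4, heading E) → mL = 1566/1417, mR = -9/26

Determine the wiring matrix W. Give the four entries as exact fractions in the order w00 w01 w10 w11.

1 1 0 -1/2

obs A: pose=(8,1,E) → sL=90/269, sR=18/41, mL=8532/11029, mR=-9/41
obs B: pose=(2,4,E) → sL=45/109, sR=9/13, mL=1566/1417, mR=-9/26
sensor matrix S = [[90/269, 18/41], [45/109, 9/13]]; det S = 787320/15628093
solve [mL_A; mL_B] = S·[w00; w01] and [mR_A; mR_B] = S·[w10; w11]:
  w00 = 1, w01 = 1, w10 = 0, w11 = -1/2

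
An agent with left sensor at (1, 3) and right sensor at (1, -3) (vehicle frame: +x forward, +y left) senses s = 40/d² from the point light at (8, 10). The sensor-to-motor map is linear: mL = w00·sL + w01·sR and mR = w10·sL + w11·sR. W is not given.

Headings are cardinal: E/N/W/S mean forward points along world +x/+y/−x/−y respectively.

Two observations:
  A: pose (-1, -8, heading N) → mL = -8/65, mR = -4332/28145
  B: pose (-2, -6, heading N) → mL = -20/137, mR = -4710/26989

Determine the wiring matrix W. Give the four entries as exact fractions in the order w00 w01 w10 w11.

obs A: pose=(-1,-8,N) → sL=40/433, sR=8/65, mL=-8/65, mR=-4332/28145
obs B: pose=(-2,-6,N) → sL=20/197, sR=20/137, mL=-20/137, mR=-4710/26989
sensor matrix S = [[40/433, 8/65], [20/197, 20/137]]; det S = 150528/151921081
solve [mL_A; mL_B] = S·[w00; w01] and [mR_A; mR_B] = S·[w10; w11]:
  w00 = 0, w01 = -1, w10 = -1, w11 = -1/2

0 -1 -1 -1/2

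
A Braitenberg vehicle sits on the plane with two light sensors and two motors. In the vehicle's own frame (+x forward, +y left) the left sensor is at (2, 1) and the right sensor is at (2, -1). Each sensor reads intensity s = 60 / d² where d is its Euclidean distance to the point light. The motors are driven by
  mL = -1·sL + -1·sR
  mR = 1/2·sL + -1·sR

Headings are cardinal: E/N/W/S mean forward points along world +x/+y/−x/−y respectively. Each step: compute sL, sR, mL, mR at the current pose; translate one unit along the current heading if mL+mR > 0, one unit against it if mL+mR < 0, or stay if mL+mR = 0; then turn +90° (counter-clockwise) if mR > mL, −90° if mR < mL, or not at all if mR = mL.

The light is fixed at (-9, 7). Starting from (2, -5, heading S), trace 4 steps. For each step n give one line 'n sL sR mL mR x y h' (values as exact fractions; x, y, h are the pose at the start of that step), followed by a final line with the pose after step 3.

0 3/17 15/74 -477/1258 -72/629 2 -5 S
1 60/269 60/313 -34920/84197 -6750/84197 2 -4 E
2 10/27 30/101 -1820/2727 -305/2727 1 -4 N
3 60/233 12/37 -5016/8621 -1686/8621 1 -5 W
final 2 -5 S

n=0: pose=(2,-5,S); sL=3/17, sR=15/74; mL=-477/1258, mR=-72/629; mL+mR=-621/1258 → advance -1; mR−mL=9/34 → turn +1·90°
n=1: pose=(2,-4,E); sL=60/269, sR=60/313; mL=-34920/84197, mR=-6750/84197; mL+mR=-41670/84197 → advance -1; mR−mL=90/269 → turn +1·90°
n=2: pose=(1,-4,N); sL=10/27, sR=30/101; mL=-1820/2727, mR=-305/2727; mL+mR=-2125/2727 → advance -1; mR−mL=5/9 → turn +1·90°
n=3: pose=(1,-5,W); sL=60/233, sR=12/37; mL=-5016/8621, mR=-1686/8621; mL+mR=-6702/8621 → advance -1; mR−mL=90/233 → turn +1·90°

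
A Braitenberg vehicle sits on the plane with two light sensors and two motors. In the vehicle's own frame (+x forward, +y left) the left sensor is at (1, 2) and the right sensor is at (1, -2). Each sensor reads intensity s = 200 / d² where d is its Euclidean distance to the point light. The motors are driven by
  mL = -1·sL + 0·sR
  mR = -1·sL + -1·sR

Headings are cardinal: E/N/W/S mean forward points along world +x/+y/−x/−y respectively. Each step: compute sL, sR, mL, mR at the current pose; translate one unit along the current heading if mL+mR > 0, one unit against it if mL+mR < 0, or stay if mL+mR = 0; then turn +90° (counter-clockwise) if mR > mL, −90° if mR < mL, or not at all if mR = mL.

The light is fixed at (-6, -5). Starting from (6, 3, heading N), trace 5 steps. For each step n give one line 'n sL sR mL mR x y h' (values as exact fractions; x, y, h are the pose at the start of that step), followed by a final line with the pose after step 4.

n=0: pose=(6,3,N); sL=200/181, sR=200/277; mL=-200/181, mR=-91600/50137; mL+mR=-147000/50137 → advance -1; mR−mL=-200/277 → turn -1·90°
n=1: pose=(6,2,E); sL=4/5, sR=100/97; mL=-4/5, mR=-888/485; mL+mR=-1276/485 → advance -1; mR−mL=-100/97 → turn -1·90°
n=2: pose=(5,2,S); sL=40/41, sR=200/117; mL=-40/41, mR=-12880/4797; mL+mR=-17560/4797 → advance -1; mR−mL=-200/117 → turn -1·90°
n=3: pose=(5,3,W); sL=25/17, sR=1; mL=-25/17, mR=-42/17; mL+mR=-67/17 → advance -1; mR−mL=-1 → turn -1·90°
n=4: pose=(6,3,N); sL=200/181, sR=200/277; mL=-200/181, mR=-91600/50137; mL+mR=-147000/50137 → advance -1; mR−mL=-200/277 → turn -1·90°

0 200/181 200/277 -200/181 -91600/50137 6 3 N
1 4/5 100/97 -4/5 -888/485 6 2 E
2 40/41 200/117 -40/41 -12880/4797 5 2 S
3 25/17 1 -25/17 -42/17 5 3 W
4 200/181 200/277 -200/181 -91600/50137 6 3 N
final 6 2 E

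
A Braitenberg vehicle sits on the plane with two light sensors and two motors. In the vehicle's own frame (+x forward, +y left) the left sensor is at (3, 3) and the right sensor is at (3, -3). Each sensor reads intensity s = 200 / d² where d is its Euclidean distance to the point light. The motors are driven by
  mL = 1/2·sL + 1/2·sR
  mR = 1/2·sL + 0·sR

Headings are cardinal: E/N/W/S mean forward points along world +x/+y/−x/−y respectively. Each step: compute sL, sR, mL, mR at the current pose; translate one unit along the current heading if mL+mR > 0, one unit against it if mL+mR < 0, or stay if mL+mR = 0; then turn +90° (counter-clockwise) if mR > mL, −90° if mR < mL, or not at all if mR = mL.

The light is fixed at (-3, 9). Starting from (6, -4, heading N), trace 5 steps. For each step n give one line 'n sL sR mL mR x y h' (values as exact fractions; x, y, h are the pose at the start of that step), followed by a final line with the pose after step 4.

0 25/17 50/61 2375/2074 25/34 6 -4 N
1 8/9 200/369 88/123 4/9 6 -3 E
2 100/197 100/137 16700/26989 50/197 7 -3 S
3 40/61 200/149 9080/9089 20/61 7 -4 W
4 25/17 50/61 2375/2074 25/34 6 -4 N
final 6 -3 E

n=0: pose=(6,-4,N); sL=25/17, sR=50/61; mL=2375/2074, mR=25/34; mL+mR=1950/1037 → advance +1; mR−mL=-25/61 → turn -1·90°
n=1: pose=(6,-3,E); sL=8/9, sR=200/369; mL=88/123, mR=4/9; mL+mR=428/369 → advance +1; mR−mL=-100/369 → turn -1·90°
n=2: pose=(7,-3,S); sL=100/197, sR=100/137; mL=16700/26989, mR=50/197; mL+mR=23550/26989 → advance +1; mR−mL=-50/137 → turn -1·90°
n=3: pose=(7,-4,W); sL=40/61, sR=200/149; mL=9080/9089, mR=20/61; mL+mR=12060/9089 → advance +1; mR−mL=-100/149 → turn -1·90°
n=4: pose=(6,-4,N); sL=25/17, sR=50/61; mL=2375/2074, mR=25/34; mL+mR=1950/1037 → advance +1; mR−mL=-25/61 → turn -1·90°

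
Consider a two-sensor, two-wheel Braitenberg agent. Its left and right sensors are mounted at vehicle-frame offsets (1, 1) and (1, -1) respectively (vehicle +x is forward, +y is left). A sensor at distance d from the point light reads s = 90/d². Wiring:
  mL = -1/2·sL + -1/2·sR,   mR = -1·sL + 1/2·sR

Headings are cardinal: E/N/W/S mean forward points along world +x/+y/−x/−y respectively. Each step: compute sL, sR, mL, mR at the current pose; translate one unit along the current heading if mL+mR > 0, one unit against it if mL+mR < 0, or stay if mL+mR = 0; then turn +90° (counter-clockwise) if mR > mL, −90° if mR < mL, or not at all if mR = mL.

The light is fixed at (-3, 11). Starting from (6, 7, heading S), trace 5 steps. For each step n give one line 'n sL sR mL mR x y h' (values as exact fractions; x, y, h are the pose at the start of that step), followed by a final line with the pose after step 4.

n=0: pose=(6,7,S); sL=18/25, sR=90/89; mL=-1926/2225, mR=-477/2225; mL+mR=-27/25 → advance -1; mR−mL=1449/2225 → turn +1·90°
n=1: pose=(6,8,E); sL=45/52, sR=45/58; mL=-2475/3016, mR=-180/377; mL+mR=-135/104 → advance -1; mR−mL=1035/3016 → turn +1·90°
n=2: pose=(5,8,N); sL=90/53, sR=18/17; mL=-1242/901, mR=-1053/901; mL+mR=-135/53 → advance -1; mR−mL=189/901 → turn +1·90°
n=3: pose=(5,7,W); sL=45/37, sR=45/29; mL=-1485/1073, mR=-945/2146; mL+mR=-135/74 → advance -1; mR−mL=2025/2146 → turn +1·90°
n=4: pose=(6,7,S); sL=18/25, sR=90/89; mL=-1926/2225, mR=-477/2225; mL+mR=-27/25 → advance -1; mR−mL=1449/2225 → turn +1·90°

0 18/25 90/89 -1926/2225 -477/2225 6 7 S
1 45/52 45/58 -2475/3016 -180/377 6 8 E
2 90/53 18/17 -1242/901 -1053/901 5 8 N
3 45/37 45/29 -1485/1073 -945/2146 5 7 W
4 18/25 90/89 -1926/2225 -477/2225 6 7 S
final 6 8 E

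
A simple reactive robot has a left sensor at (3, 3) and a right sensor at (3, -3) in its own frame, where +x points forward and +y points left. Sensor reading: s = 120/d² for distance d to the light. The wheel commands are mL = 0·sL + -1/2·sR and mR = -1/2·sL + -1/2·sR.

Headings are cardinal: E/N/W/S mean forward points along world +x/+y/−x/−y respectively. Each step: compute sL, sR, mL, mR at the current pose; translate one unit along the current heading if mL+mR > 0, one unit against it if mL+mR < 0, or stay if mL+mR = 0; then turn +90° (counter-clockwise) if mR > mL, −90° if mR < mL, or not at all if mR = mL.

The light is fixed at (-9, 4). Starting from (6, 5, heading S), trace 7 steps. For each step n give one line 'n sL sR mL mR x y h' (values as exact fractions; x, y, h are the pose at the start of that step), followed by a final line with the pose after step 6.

0 15/41 30/37 -15/37 -1785/3034 6 5 S
1 24/29 120/169 -60/169 -3768/4901 6 6 W
2 60/97 60/193 -30/193 -8700/18721 7 6 N
3 120/377 24/73 -12/73 -8904/27521 7 5 E
4 15/41 30/37 -15/37 -1785/3034 6 5 S
5 24/29 120/169 -60/169 -3768/4901 6 6 W
6 60/97 60/193 -30/193 -8700/18721 7 6 N
final 7 5 E

n=0: pose=(6,5,S); sL=15/41, sR=30/37; mL=-15/37, mR=-1785/3034; mL+mR=-3015/3034 → advance -1; mR−mL=-15/82 → turn -1·90°
n=1: pose=(6,6,W); sL=24/29, sR=120/169; mL=-60/169, mR=-3768/4901; mL+mR=-5508/4901 → advance -1; mR−mL=-12/29 → turn -1·90°
n=2: pose=(7,6,N); sL=60/97, sR=60/193; mL=-30/193, mR=-8700/18721; mL+mR=-11610/18721 → advance -1; mR−mL=-30/97 → turn -1·90°
n=3: pose=(7,5,E); sL=120/377, sR=24/73; mL=-12/73, mR=-8904/27521; mL+mR=-13428/27521 → advance -1; mR−mL=-60/377 → turn -1·90°
n=4: pose=(6,5,S); sL=15/41, sR=30/37; mL=-15/37, mR=-1785/3034; mL+mR=-3015/3034 → advance -1; mR−mL=-15/82 → turn -1·90°
n=5: pose=(6,6,W); sL=24/29, sR=120/169; mL=-60/169, mR=-3768/4901; mL+mR=-5508/4901 → advance -1; mR−mL=-12/29 → turn -1·90°
n=6: pose=(7,6,N); sL=60/97, sR=60/193; mL=-30/193, mR=-8700/18721; mL+mR=-11610/18721 → advance -1; mR−mL=-30/97 → turn -1·90°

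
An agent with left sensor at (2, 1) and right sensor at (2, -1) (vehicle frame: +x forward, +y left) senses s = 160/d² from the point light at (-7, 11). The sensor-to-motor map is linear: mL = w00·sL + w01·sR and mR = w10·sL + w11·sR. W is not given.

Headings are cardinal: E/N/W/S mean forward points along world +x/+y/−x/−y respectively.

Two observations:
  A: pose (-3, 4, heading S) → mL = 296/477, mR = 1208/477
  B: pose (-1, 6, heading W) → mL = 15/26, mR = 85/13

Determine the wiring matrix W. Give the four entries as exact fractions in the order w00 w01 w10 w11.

1 -1/2 1/2 1

obs A: pose=(-3,4,S) → sL=80/53, sR=16/9, mL=296/477, mR=1208/477
obs B: pose=(-1,6,W) → sL=40/13, sR=5, mL=15/26, mR=85/13
sensor matrix S = [[80/53, 16/9], [40/13, 5]]; det S = 12880/6201
solve [mL_A; mL_B] = S·[w00; w01] and [mR_A; mR_B] = S·[w10; w11]:
  w00 = 1, w01 = -1/2, w10 = 1/2, w11 = 1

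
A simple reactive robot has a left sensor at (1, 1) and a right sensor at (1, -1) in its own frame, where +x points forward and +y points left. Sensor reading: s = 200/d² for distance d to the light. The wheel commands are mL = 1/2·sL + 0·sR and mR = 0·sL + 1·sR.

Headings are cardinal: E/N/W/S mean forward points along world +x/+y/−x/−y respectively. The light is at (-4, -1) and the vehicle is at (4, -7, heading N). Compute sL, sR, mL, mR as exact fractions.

left sensor world pos  = (3, -6); dL² = 74
right sensor world pos = (5, -6); dR² = 106
sL = 200/74 = 100/37
sR = 200/106 = 100/53
mL = 1/2·sL + 0·sR = 50/37
mR = 0·sL + 1·sR = 100/53

100/37 100/53 50/37 100/53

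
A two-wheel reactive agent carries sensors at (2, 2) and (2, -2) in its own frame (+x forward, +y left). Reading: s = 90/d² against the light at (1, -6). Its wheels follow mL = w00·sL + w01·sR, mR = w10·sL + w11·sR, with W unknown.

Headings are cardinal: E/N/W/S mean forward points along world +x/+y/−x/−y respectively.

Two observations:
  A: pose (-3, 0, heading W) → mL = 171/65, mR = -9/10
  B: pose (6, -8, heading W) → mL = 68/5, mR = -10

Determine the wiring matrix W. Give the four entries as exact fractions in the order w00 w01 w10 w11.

obs A: pose=(-3,0,W) → sL=45/26, sR=9/10, mL=171/65, mR=-9/10
obs B: pose=(6,-8,W) → sL=18/5, sR=10, mL=68/5, mR=-10
sensor matrix S = [[45/26, 9/10], [18/5, 10]]; det S = 4572/325
solve [mL_A; mL_B] = S·[w00; w01] and [mR_A; mR_B] = S·[w10; w11]:
  w00 = 1, w01 = 1, w10 = 0, w11 = -1

1 1 0 -1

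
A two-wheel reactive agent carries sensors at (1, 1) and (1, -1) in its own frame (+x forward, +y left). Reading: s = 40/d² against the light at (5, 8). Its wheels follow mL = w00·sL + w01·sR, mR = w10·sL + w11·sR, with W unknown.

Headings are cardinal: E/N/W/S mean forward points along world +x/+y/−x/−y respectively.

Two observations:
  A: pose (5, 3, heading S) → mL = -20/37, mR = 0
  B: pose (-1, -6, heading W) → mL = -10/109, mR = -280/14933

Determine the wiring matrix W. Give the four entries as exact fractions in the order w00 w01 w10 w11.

0 -1/2 1/2 -1/2

obs A: pose=(5,3,S) → sL=40/37, sR=40/37, mL=-20/37, mR=0
obs B: pose=(-1,-6,W) → sL=20/137, sR=20/109, mL=-10/109, mR=-280/14933
sensor matrix S = [[40/37, 40/37], [20/137, 20/109]]; det S = 22400/552521
solve [mL_A; mL_B] = S·[w00; w01] and [mR_A; mR_B] = S·[w10; w11]:
  w00 = 0, w01 = -1/2, w10 = 1/2, w11 = -1/2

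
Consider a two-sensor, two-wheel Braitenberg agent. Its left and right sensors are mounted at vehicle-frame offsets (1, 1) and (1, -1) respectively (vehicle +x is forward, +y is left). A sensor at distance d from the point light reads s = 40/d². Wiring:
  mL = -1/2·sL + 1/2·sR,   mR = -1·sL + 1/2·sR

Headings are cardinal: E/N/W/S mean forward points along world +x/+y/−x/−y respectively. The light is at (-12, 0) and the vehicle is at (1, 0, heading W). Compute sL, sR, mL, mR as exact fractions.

8/29 8/29 0 -4/29

left sensor world pos  = (0, -1); dL² = 145
right sensor world pos = (0, 1); dR² = 145
sL = 40/145 = 8/29
sR = 40/145 = 8/29
mL = -1/2·sL + 1/2·sR = 0
mR = -1·sL + 1/2·sR = -4/29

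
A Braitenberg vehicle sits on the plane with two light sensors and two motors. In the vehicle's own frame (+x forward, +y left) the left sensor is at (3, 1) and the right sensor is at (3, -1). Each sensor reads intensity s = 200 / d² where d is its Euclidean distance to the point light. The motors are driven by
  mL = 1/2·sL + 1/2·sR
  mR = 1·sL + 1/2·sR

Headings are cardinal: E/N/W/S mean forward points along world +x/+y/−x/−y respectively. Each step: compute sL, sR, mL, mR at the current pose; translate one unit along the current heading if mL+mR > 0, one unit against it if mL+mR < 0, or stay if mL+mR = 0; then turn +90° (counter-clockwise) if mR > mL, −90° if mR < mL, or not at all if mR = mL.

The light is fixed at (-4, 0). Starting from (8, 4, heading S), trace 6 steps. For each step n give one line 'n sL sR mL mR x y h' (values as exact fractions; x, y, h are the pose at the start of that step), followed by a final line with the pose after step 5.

0 20/17 100/61 1460/1037 2070/1037 8 4 S
1 200/241 200/229 47000/55189 69900/55189 8 3 E
2 10/9 25/29 515/522 805/522 9 3 N
3 200/109 8/5 936/545 1436/545 9 4 W
4 20/17 100/61 1460/1037 2070/1037 8 4 S
5 200/241 200/229 47000/55189 69900/55189 8 3 E
final 9 3 N

n=0: pose=(8,4,S); sL=20/17, sR=100/61; mL=1460/1037, mR=2070/1037; mL+mR=3530/1037 → advance +1; mR−mL=10/17 → turn +1·90°
n=1: pose=(8,3,E); sL=200/241, sR=200/229; mL=47000/55189, mR=69900/55189; mL+mR=116900/55189 → advance +1; mR−mL=100/241 → turn +1·90°
n=2: pose=(9,3,N); sL=10/9, sR=25/29; mL=515/522, mR=805/522; mL+mR=220/87 → advance +1; mR−mL=5/9 → turn +1·90°
n=3: pose=(9,4,W); sL=200/109, sR=8/5; mL=936/545, mR=1436/545; mL+mR=2372/545 → advance +1; mR−mL=100/109 → turn +1·90°
n=4: pose=(8,4,S); sL=20/17, sR=100/61; mL=1460/1037, mR=2070/1037; mL+mR=3530/1037 → advance +1; mR−mL=10/17 → turn +1·90°
n=5: pose=(8,3,E); sL=200/241, sR=200/229; mL=47000/55189, mR=69900/55189; mL+mR=116900/55189 → advance +1; mR−mL=100/241 → turn +1·90°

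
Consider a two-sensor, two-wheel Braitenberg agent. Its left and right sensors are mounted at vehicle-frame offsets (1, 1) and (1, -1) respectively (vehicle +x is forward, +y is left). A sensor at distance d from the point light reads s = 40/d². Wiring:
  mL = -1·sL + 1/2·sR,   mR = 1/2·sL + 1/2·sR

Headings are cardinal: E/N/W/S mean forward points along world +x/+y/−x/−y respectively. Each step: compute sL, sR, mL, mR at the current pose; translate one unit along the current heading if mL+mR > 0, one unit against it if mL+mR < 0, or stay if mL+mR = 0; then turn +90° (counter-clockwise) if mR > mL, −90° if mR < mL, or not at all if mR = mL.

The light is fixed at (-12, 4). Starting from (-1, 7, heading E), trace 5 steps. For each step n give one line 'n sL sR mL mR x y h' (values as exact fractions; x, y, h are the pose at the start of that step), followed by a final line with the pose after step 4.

n=0: pose=(-1,7,E); sL=1/4, sR=10/37; mL=-17/148, mR=77/296; mL+mR=43/296 → advance +1; mR−mL=3/8 → turn +1·90°
n=1: pose=(0,7,N); sL=40/137, sR=8/37; mL=-932/5069, mR=1288/5069; mL+mR=356/5069 → advance +1; mR−mL=60/137 → turn +1·90°
n=2: pose=(0,8,W); sL=4/13, sR=20/73; mL=-162/949, mR=276/949; mL+mR=114/949 → advance +1; mR−mL=6/13 → turn +1·90°
n=3: pose=(-1,8,S); sL=40/153, sR=40/109; mL=-1300/16677, mR=5240/16677; mL+mR=3940/16677 → advance +1; mR−mL=20/51 → turn +1·90°
n=4: pose=(-1,7,E); sL=1/4, sR=10/37; mL=-17/148, mR=77/296; mL+mR=43/296 → advance +1; mR−mL=3/8 → turn +1·90°

0 1/4 10/37 -17/148 77/296 -1 7 E
1 40/137 8/37 -932/5069 1288/5069 0 7 N
2 4/13 20/73 -162/949 276/949 0 8 W
3 40/153 40/109 -1300/16677 5240/16677 -1 8 S
4 1/4 10/37 -17/148 77/296 -1 7 E
final 0 7 N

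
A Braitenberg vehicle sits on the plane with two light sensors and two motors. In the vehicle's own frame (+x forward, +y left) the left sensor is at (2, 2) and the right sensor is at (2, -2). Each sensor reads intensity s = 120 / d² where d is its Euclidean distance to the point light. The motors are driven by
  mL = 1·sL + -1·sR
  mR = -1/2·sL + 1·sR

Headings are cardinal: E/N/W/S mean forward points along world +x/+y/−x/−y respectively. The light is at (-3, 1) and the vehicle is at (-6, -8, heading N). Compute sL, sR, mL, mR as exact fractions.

left sensor world pos  = (-8, -6); dL² = 74
right sensor world pos = (-4, -6); dR² = 50
sL = 120/74 = 60/37
sR = 120/50 = 12/5
mL = 1·sL + -1·sR = -144/185
mR = -1/2·sL + 1·sR = 294/185

60/37 12/5 -144/185 294/185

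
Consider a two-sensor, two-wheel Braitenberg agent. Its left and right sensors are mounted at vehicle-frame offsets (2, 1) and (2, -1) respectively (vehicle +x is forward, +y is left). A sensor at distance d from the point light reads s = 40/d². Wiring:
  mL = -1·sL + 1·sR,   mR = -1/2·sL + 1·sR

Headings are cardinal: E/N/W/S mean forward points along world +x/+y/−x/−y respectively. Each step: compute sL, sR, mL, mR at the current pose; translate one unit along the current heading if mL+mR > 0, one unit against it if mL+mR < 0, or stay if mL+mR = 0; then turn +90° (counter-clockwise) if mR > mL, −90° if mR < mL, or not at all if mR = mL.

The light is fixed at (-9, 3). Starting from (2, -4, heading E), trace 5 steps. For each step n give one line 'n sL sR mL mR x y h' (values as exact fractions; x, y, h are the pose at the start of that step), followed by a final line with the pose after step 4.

n=0: pose=(2,-4,E); sL=8/41, sR=40/233; mL=-224/9553, mR=708/9553; mL+mR=484/9553 → advance +1; mR−mL=4/41 → turn +1·90°
n=1: pose=(3,-4,N); sL=20/73, sR=20/97; mL=-480/7081, mR=490/7081; mL+mR=10/7081 → advance +1; mR−mL=10/73 → turn +1·90°
n=2: pose=(3,-3,W); sL=40/149, sR=8/25; mL=192/3725, mR=692/3725; mL+mR=884/3725 → advance +1; mR−mL=20/149 → turn +1·90°
n=3: pose=(2,-3,S); sL=5/26, sR=10/41; mL=55/1066, mR=315/2132; mL+mR=425/2132 → advance +1; mR−mL=5/52 → turn +1·90°
n=4: pose=(2,-4,E); sL=8/41, sR=40/233; mL=-224/9553, mR=708/9553; mL+mR=484/9553 → advance +1; mR−mL=4/41 → turn +1·90°

0 8/41 40/233 -224/9553 708/9553 2 -4 E
1 20/73 20/97 -480/7081 490/7081 3 -4 N
2 40/149 8/25 192/3725 692/3725 3 -3 W
3 5/26 10/41 55/1066 315/2132 2 -3 S
4 8/41 40/233 -224/9553 708/9553 2 -4 E
final 3 -4 N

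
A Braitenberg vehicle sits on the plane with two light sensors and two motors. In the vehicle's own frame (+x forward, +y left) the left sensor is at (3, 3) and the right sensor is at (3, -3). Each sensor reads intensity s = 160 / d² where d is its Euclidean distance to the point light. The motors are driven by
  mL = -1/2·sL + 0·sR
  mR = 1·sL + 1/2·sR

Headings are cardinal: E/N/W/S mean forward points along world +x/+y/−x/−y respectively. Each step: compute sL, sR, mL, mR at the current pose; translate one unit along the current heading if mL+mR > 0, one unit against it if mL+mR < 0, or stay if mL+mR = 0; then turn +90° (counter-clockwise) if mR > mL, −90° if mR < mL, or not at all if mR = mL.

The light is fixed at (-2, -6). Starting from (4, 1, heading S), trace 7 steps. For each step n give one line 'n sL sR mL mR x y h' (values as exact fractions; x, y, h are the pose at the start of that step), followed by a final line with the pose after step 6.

n=0: pose=(4,1,S); sL=160/97, sR=32/5; mL=-80/97, mR=2352/485; mL+mR=1952/485 → advance +1; mR−mL=2752/485 → turn +1·90°
n=1: pose=(4,0,E); sL=80/81, sR=16/9; mL=-40/81, mR=152/81; mL+mR=112/81 → advance +1; mR−mL=64/27 → turn +1·90°
n=2: pose=(5,0,N); sL=160/97, sR=160/181; mL=-80/97, mR=36720/17557; mL+mR=22240/17557 → advance +1; mR−mL=51200/17557 → turn +1·90°
n=3: pose=(5,1,W); sL=5, sR=40/29; mL=-5/2, mR=165/29; mL+mR=185/58 → advance +1; mR−mL=475/58 → turn +1·90°
n=4: pose=(4,1,S); sL=160/97, sR=32/5; mL=-80/97, mR=2352/485; mL+mR=1952/485 → advance +1; mR−mL=2752/485 → turn +1·90°
n=5: pose=(4,0,E); sL=80/81, sR=16/9; mL=-40/81, mR=152/81; mL+mR=112/81 → advance +1; mR−mL=64/27 → turn +1·90°
n=6: pose=(5,0,N); sL=160/97, sR=160/181; mL=-80/97, mR=36720/17557; mL+mR=22240/17557 → advance +1; mR−mL=51200/17557 → turn +1·90°

0 160/97 32/5 -80/97 2352/485 4 1 S
1 80/81 16/9 -40/81 152/81 4 0 E
2 160/97 160/181 -80/97 36720/17557 5 0 N
3 5 40/29 -5/2 165/29 5 1 W
4 160/97 32/5 -80/97 2352/485 4 1 S
5 80/81 16/9 -40/81 152/81 4 0 E
6 160/97 160/181 -80/97 36720/17557 5 0 N
final 5 1 W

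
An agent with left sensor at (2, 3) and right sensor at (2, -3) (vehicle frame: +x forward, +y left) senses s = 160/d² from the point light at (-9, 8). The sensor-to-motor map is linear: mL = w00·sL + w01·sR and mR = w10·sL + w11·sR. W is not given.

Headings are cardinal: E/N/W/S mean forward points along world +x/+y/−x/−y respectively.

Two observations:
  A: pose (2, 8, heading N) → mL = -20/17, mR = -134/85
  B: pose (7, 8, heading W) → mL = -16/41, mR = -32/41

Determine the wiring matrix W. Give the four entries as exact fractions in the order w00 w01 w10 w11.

-1/2 0 -1/2 -1/2

obs A: pose=(2,8,N) → sL=40/17, sR=4/5, mL=-20/17, mR=-134/85
obs B: pose=(7,8,W) → sL=32/41, sR=32/41, mL=-16/41, mR=-32/41
sensor matrix S = [[40/17, 4/5], [32/41, 32/41]]; det S = 4224/3485
solve [mL_A; mL_B] = S·[w00; w01] and [mR_A; mR_B] = S·[w10; w11]:
  w00 = -1/2, w01 = 0, w10 = -1/2, w11 = -1/2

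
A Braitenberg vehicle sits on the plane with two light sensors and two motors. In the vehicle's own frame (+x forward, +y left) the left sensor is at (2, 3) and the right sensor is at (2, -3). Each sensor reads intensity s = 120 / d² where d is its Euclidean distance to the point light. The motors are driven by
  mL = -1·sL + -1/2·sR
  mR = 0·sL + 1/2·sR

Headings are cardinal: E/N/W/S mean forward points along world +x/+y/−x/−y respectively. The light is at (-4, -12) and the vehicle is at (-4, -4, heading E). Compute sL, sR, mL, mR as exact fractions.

left sensor world pos  = (-2, -1); dL² = 125
right sensor world pos = (-2, -7); dR² = 29
sL = 120/125 = 24/25
sR = 120/29 = 120/29
mL = -1·sL + -1/2·sR = -2196/725
mR = 0·sL + 1/2·sR = 60/29

24/25 120/29 -2196/725 60/29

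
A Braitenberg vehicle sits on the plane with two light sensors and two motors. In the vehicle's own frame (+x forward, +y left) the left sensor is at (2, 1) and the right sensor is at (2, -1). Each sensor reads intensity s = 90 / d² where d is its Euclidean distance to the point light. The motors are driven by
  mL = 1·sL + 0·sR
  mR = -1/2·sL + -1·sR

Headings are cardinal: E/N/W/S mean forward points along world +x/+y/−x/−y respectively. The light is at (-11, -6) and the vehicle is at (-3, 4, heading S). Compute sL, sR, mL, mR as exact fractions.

left sensor world pos  = (-2, 2); dL² = 145
right sensor world pos = (-4, 2); dR² = 113
sL = 90/145 = 18/29
sR = 90/113 = 90/113
mL = 1·sL + 0·sR = 18/29
mR = -1/2·sL + -1·sR = -3627/3277

18/29 90/113 18/29 -3627/3277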